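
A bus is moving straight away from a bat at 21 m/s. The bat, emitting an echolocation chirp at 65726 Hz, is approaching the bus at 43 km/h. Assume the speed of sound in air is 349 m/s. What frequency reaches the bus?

43 km/h = 11.94 m/s.
Both move, so f' = f · (v − v_o)/(v − v_s).
f' = 65726 × (349 − 21)/(349 − 11.94) = 65726 × 328/337.06 ≈ 63960 Hz.

63960 Hz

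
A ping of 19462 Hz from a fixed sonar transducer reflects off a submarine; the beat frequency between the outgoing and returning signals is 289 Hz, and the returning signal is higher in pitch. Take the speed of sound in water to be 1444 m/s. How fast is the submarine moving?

Double Doppler shift off a moving reflector: f₂ = f₀ · (v + u)/(v − u) (u > 0 toward emitter).
Returning signal is higher, so f₂ = f₀ + Δf = 19462 + 289 = 19751 Hz.
Rearranging, u = v · (f₂ − f₀)/(f₂ + f₀) = 1444 × 289/39213 ≈ 10.6 m/s.
So the submarine is moving at 10.6 m/s toward the emitter.

10.6 m/s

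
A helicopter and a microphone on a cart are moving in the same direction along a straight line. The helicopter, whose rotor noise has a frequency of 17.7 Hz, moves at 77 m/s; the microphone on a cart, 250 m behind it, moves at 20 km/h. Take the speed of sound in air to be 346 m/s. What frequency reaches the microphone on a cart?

14.7 Hz

20 km/h = 5.556 m/s.
The microphone on a cart is behind, so the helicopter is moving away from it while the microphone on a cart is moving toward the helicopter.
With source receding and observer approaching, f' = f · (v + v_o)/(v + v_s).
f' = 17.7 × (346 + 5.556)/(346 + 77) = 17.7 × 351.56/423 ≈ 14.7 Hz.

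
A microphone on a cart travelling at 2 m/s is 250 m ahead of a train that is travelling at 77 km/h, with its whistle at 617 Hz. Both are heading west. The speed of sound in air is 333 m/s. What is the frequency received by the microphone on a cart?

77 km/h = 21.39 m/s.
The microphone on a cart is ahead, so the train is moving toward it while the microphone on a cart is moving away from the train.
General Doppler shift: f' = f · (v − v_o)/(v − v_s).
f' = 617 × (333 − 2)/(333 − 21.39) = 617 × 331/311.61 ≈ 655 Hz.

655 Hz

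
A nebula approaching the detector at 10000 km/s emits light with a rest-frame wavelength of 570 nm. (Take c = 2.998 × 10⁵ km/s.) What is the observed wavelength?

551.3 nm

β = v/c = 10000/299800 = 0.0334.
Relativistic Doppler for wavelength: λ' = λ₀ · √((1 − β)/(1 + β)).
λ' = 570 × √(0.9666/1.0334) = 570 × 0.96718 ≈ 551.3 nm.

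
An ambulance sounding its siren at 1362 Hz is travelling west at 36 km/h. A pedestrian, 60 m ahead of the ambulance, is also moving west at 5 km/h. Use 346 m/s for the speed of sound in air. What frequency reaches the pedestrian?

36 km/h = 10 m/s; 5 km/h = 1.389 m/s.
The pedestrian is ahead, so the ambulance is moving toward it while the pedestrian is moving away from the ambulance.
With source approaching and observer receding, f' = f · (v − v_o)/(v − v_s).
f' = 1362 × (346 − 1.389)/(346 − 10) = 1362 × 344.61/336 ≈ 1397 Hz.

1397 Hz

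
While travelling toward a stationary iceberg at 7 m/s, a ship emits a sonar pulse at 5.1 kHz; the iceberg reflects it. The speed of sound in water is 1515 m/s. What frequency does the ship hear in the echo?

5.15 kHz

The iceberg receives the sound from a moving source: f₁ = f₀ · v/(v − v_e) = 5.1 × 1515/1508 ≈ 5.12 kHz.
On the return leg the ship is a moving observer: f₂ = f₁ · (v + v_e)/v = 5.12 × 1522/1515 ≈ 5.15 kHz.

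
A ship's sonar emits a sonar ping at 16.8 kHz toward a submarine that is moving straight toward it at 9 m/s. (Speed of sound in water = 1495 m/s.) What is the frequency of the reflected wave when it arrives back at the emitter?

At the submarine (a moving observer), f₁ = f₀ · (v + u)/v = 16.8 × 1504/1495 ≈ 16.90 kHz.
On reflection it acts as a source moving toward the stationary detector: f₂ = f₁ · v/(v − u) = 16.90 × 1495/1486 ≈ 17.00 kHz.
Equivalently f₂ = f₀ · (v + u)/(v − u).

17.00 kHz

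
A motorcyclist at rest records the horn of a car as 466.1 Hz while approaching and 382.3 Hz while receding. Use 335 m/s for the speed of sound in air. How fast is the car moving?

33 m/s

f₁/f₂ = (v + v_s)/(v − v_s), so v_s = v · (f₁ − f₂)/(f₁ + f₂).
v_s = 335 × (466.1 − 382.3)/(466.1 + 382.3) = 335 × 83.8/848.4 ≈ 33 m/s.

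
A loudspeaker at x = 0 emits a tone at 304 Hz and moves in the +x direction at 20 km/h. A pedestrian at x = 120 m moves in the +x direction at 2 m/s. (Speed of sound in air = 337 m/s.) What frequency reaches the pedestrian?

20 km/h = 5.556 m/s.
The observer lies on the +x side, so the source is heading toward the observer and the observer is heading away from the source.
With source approaching and observer receding, f' = f · (v − v_o)/(v − v_s).
f' = 304 × (337 − 2)/(337 − 5.556) = 304 × 335/331.44 ≈ 307 Hz.

307 Hz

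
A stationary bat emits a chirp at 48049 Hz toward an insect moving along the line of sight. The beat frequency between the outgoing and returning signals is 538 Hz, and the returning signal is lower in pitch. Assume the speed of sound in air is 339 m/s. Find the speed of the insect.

Double Doppler shift off a moving reflector: f₂ = f₀ · (v + u)/(v − u) (u > 0 toward emitter).
Returning signal is lower, so f₂ = f₀ − Δf = 48049 − 538 = 47511 Hz.
Rearranging, u = v · (f₂ − f₀)/(f₂ + f₀) = 339 × -538/95560 ≈ -1.91 m/s.
So the insect is moving at 1.91 m/s away from the emitter.

1.91 m/s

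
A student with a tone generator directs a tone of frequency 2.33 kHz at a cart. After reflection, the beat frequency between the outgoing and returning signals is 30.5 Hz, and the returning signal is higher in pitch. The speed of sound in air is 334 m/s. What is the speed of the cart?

2.17 m/s

Double Doppler shift off a moving reflector: f₂ = f₀ · (v + u)/(v − u) (u > 0 toward emitter).
Returning signal is higher, so f₂ = f₀ + Δf = 2330 + 30.5 = 2360.5 Hz.
Rearranging, u = v · (f₂ − f₀)/(f₂ + f₀) = 334 × 30.5/4690.5 ≈ 2.17 m/s.
So the cart is moving at 2.17 m/s toward the emitter.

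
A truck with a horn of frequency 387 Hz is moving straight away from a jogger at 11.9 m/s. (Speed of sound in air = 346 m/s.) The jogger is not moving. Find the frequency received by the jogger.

374 Hz

Only the source moves, away from the listener, so f' = f · v/(v + v_s).
f' = 387 × 346/(346 + 11.9) = 387 × 346/357.9 ≈ 374 Hz.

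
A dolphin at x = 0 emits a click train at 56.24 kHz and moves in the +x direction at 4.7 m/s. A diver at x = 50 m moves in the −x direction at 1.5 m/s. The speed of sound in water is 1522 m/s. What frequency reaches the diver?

56.5 kHz

The observer lies on the +x side, so the source is heading toward the observer and the observer is heading toward the source.
General Doppler shift: f' = f · (v + v_o)/(v − v_s).
f' = 56.24 × (1522 + 1.5)/(1522 − 4.7) = 56.24 × 1523.5/1517.3 ≈ 56.5 kHz.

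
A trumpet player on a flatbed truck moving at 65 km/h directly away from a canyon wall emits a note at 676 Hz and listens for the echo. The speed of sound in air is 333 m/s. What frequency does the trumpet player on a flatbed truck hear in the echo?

65 km/h = 18.06 m/s.
The canyon wall receives the sound from a moving source: f₁ = f₀ · v/(v + v_e) = 676 × 333/351.06 ≈ 641 Hz.
On the return leg the trumpet player on a flatbed truck is a moving observer: f₂ = f₁ · (v − v_e)/v = 641 × 314.94/333 ≈ 606 Hz.
Equivalently f₂ = f₀ · (v − v_e)/(v + v_e).

606 Hz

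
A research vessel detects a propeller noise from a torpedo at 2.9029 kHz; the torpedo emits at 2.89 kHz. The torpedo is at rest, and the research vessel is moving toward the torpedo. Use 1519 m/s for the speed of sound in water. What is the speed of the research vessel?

f' = f · (v + v_o)/v ⇒ v_o = v · |f'/f − 1|.
v_o = 1519 × |2.9029/2.89 − 1| = 1519 × 0.004464 ≈ 6.8 m/s.

6.8 m/s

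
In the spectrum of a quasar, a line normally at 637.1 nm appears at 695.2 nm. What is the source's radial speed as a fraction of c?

0.087

λ'/λ₀ = 1.0912 > 1 (redshift), so the source is receding.
λ'/λ₀ = √((1 + β)/(1 − β)) for a receding source ⇒ β = (r² − 1)/(r² + 1) with r = λ'/λ₀.
β = (1.1907 − 1)/(1.1907 + 1) ≈ 0.087.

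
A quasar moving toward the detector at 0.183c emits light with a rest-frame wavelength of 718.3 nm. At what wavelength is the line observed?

Relativistic Doppler for wavelength: λ' = λ₀ · √((1 − β)/(1 + β)).
λ' = 718.3 × √(0.8170/1.1830) = 718.3 × 0.83103 ≈ 596.9 nm.

596.9 nm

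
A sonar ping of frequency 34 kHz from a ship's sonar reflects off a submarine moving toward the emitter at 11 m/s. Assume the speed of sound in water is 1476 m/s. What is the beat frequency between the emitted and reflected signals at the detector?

511 Hz

The submarine first receives the wave as a moving observer: f₁ = f₀ · (v + u)/v = 34 × (1476 + 11)/1476 ≈ 34.253 kHz.
On reflection it acts as a source moving toward the stationary detector: f₂ = f₁ · v/(v − u) = 34.253 × 1476/1465 ≈ 34.511 kHz.
Equivalently f₂ = f₀ · (v + u)/(v − u).
Beat frequency (with f₀ = 34000 Hz): |f₂ − f₀| = 2u·f₀/(v − u) = 2 × 11 × 34000/1465 ≈ 511 Hz.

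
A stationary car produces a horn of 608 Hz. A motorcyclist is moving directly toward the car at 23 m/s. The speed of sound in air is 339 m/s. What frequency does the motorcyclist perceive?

649 Hz

Moving observer, stationary source: f' = f · (v + v_o)/v.
f' = 608 × (339 + 23)/339 = 608 × 362/339 ≈ 649 Hz.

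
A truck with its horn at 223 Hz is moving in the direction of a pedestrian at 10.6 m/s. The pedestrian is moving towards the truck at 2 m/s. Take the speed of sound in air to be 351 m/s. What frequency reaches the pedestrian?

231 Hz

Both move, so f' = f · (v + v_o)/(v − v_s).
f' = 223 × (351 + 2)/(351 − 10.6) = 223 × 353/340.4 ≈ 231 Hz.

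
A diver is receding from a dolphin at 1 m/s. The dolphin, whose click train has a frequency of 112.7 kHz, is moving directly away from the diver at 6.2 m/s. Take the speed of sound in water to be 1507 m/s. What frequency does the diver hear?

General Doppler shift: f' = f · (v − v_o)/(v + v_s).
f' = 112.7 × (1507 − 1)/(1507 + 6.2) = 112.7 × 1506/1513.2 ≈ 112.2 kHz.

112.2 kHz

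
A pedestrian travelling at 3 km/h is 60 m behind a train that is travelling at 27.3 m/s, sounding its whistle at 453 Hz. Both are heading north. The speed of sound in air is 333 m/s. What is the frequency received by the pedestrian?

3 km/h = 0.8333 m/s.
The pedestrian is behind, so the train is moving away from it while the pedestrian is moving toward the train.
General Doppler shift: f' = f · (v + v_o)/(v + v_s).
f' = 453 × (333 + 0.8333)/(333 + 27.3) = 453 × 333.83/360.3 ≈ 420 Hz.

420 Hz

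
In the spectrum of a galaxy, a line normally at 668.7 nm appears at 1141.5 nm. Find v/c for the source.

λ'/λ₀ = 1.7070 > 1 (redshift), so the source is receding.
λ'/λ₀ = √((1 + β)/(1 − β)) for a receding source ⇒ β = (r² − 1)/(r² + 1) with r = λ'/λ₀.
β = (2.9140 − 1)/(2.9140 + 1) ≈ 0.489.

0.489c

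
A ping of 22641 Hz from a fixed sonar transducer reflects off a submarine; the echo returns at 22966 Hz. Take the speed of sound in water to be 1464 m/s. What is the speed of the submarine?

10.4 m/s

Double Doppler shift off a moving reflector: f₂ = f₀ · (v + u)/(v − u) (u > 0 toward emitter).
Rearranging, u = v · (f₂ − f₀)/(f₂ + f₀) = 1464 × 325/45607 ≈ 10.4 m/s.
So the submarine is moving at 10.4 m/s toward the emitter.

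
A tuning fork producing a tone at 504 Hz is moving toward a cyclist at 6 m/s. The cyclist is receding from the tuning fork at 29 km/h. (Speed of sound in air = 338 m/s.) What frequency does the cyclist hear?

29 km/h = 8.056 m/s.
With source approaching and observer receding, f' = f · (v − v_o)/(v − v_s).
f' = 504 × (338 − 8.056)/(338 − 6) = 504 × 329.94/332 ≈ 501 Hz.

501 Hz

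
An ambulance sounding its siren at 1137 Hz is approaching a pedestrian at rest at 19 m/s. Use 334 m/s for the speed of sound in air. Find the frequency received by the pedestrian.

Moving source, stationary observer: f' = f · v/(v − v_s) since the source is approaching.
f' = 1137 × 334/(334 − 19) = 1137 × 334/315 ≈ 1206 Hz.

1206 Hz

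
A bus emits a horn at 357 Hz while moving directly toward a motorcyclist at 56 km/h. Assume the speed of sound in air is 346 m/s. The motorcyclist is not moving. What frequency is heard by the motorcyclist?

56 km/h = 15.56 m/s.
With the source moving toward a stationary observer, f' = f · v/(v − v_s).
f' = 357 × 346/(346 − 15.56) = 357 × 346/330.4 ≈ 374 Hz.

374 Hz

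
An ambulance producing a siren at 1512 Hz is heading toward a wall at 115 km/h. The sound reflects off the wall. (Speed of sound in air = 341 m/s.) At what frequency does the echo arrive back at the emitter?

115 km/h = 31.94 m/s.
The wall receives the sound from a moving source: f₁ = f₀ · v/(v − v_e) = 1512 × 341/309.06 ≈ 1668 Hz.
On the return leg the ambulance is a moving observer: f₂ = f₁ · (v + v_e)/v = 1668 × 372.94/341 ≈ 1825 Hz.
Equivalently f₂ = f₀ · (v + v_e)/(v − v_e).

1825 Hz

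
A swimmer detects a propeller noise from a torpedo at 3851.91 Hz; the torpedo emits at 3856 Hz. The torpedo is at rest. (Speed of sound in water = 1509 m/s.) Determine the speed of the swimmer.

f' < f, so the swimmer is receding.
f' = f · (v − v_o)/v ⇒ v_o = v · |f'/f − 1|.
v_o = 1509 × |3851.91/3856 − 1| = 1509 × 0.001061 ≈ 1.60 m/s.

1.60 m/s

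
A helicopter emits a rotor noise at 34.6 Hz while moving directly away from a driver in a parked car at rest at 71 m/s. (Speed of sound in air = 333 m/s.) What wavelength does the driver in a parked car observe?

11.68 m

Only the source moves, away from the listener, so f' = f · v/(v + v_s).
f' = 34.6 × 333/(333 + 71) ≈ 28.5 Hz.
λ' = v/f' = 333/28.5193 ≈ 11.68 m.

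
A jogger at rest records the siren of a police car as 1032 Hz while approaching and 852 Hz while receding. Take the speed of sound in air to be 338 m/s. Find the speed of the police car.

f₁/f₂ = (v + v_s)/(v − v_s), so v_s = v · (f₁ − f₂)/(f₁ + f₂).
v_s = 338 × (1032 − 852)/(1032 + 852) = 338 × 180/1884 ≈ 32 m/s.

32 m/s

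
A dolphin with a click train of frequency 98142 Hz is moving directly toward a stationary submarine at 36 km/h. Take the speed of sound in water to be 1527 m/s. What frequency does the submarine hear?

36 km/h = 10 m/s.
Only the source moves, toward the listener, so f' = f · v/(v − v_s).
f' = 98142 × 1527/(1527 − 10) = 98142 × 1527/1517 ≈ 98789 Hz.

98789 Hz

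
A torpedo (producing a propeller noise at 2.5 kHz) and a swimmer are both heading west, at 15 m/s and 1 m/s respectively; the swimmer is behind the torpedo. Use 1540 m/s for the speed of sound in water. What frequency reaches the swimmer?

The swimmer is behind, so the torpedo is moving away from it while the swimmer is moving toward the torpedo.
With source receding and observer approaching, f' = f · (v + v_o)/(v + v_s).
f' = 2.5 × (1540 + 1)/(1540 + 15) = 2.5 × 1541/1555 ≈ 2.48 kHz.

2.48 kHz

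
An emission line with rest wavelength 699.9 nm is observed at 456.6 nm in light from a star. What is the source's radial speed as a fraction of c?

0.403c

λ'/λ₀ = 0.6524 < 1 (blueshift), so the source is approaching.
λ'/λ₀ = √((1 − β)/(1 + β)) for an approaching source ⇒ β = (1 − r²)/(1 + r²) with r = λ'/λ₀.
β = (1 − 0.4256)/(1 + 0.4256) ≈ 0.403.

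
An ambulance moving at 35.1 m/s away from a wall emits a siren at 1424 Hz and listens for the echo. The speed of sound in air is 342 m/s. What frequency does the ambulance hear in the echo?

1159 Hz

The wall receives the sound from a moving source: f₁ = f₀ · v/(v + v_e) = 1424 × 342/377.1 ≈ 1291 Hz.
On the return leg the ambulance is a moving observer: f₂ = f₁ · (v − v_e)/v = 1291 × 306.9/342 ≈ 1159 Hz.
Equivalently f₂ = f₀ · (v − v_e)/(v + v_e).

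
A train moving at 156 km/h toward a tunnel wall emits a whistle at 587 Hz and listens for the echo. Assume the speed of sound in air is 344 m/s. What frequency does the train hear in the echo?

156 km/h = 43.33 m/s.
The tunnel wall receives the sound from a moving source: f₁ = f₀ · v/(v − v_e) = 587 × 344/300.67 ≈ 672 Hz.
On the return leg the train is a moving observer: f₂ = f₁ · (v + v_e)/v = 672 × 387.33/344 ≈ 756 Hz.
Equivalently f₂ = f₀ · (v + v_e)/(v − v_e).

756 Hz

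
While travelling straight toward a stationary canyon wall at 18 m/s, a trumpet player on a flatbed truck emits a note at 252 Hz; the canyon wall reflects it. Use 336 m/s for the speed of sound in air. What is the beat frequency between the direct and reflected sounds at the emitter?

28.5 Hz

The canyon wall receives the sound from a moving source: f₁ = f₀ · v/(v − v_e) = 252 × 336/318 ≈ 266.3 Hz.
On the return leg the trumpet player on a flatbed truck is a moving observer: f₂ = f₁ · (v + v_e)/v = 266.3 × 354/336 ≈ 280.5 Hz.
Beat against the emitted tone: |f₂ − f₀| = 2v_e·f₀/(v − v_e) = 2 × 18 × 252/318 ≈ 28.5 Hz.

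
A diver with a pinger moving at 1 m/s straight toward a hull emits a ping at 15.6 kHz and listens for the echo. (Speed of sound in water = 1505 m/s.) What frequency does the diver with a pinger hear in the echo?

15.62 kHz

The hull receives the sound from a moving source: f₁ = f₀ · v/(v − v_e) = 15.6 × 1505/1504 ≈ 15.61 kHz.
On the return leg the diver with a pinger is a moving observer: f₂ = f₁ · (v + v_e)/v = 15.61 × 1506/1505 ≈ 15.62 kHz.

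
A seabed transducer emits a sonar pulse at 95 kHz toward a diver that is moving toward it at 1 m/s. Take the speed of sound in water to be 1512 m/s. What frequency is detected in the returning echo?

At the diver (a moving observer), f₁ = f₀ · (v + u)/v = 95 × 1513/1512 ≈ 95.1 kHz.
The reflection then acts as a moving source: f₂ = f₁ · v/(v − u) ≈ 95.1 kHz.

95.1 kHz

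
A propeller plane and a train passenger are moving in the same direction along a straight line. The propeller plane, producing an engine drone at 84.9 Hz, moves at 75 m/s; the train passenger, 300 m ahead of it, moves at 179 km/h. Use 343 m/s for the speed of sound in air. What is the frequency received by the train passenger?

93 Hz

179 km/h = 49.72 m/s.
The train passenger is ahead, so the propeller plane is moving toward it while the train passenger is moving away from the propeller plane.
General Doppler shift: f' = f · (v − v_o)/(v − v_s).
f' = 84.9 × (343 − 49.72)/(343 − 75) = 84.9 × 293.28/268 ≈ 93 Hz.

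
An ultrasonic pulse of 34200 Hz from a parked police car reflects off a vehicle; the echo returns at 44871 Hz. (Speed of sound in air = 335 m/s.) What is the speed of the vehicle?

45 m/s

Double Doppler shift off a moving reflector: f₂ = f₀ · (v + u)/(v − u) (u > 0 toward emitter).
Rearranging, u = v · (f₂ − f₀)/(f₂ + f₀) = 335 × 10671/79071 ≈ 45 m/s.
So the vehicle is moving at 45 m/s toward the emitter.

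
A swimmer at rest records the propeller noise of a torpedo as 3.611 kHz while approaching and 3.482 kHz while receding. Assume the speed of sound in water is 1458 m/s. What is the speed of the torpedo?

f₁/f₂ = (v + v_s)/(v − v_s), so v_s = v · (f₁ − f₂)/(f₁ + f₂).
v_s = 1458 × (3.611 − 3.482)/(3.611 + 3.482) = 1458 × 0.129/7.093 ≈ 27 m/s.

27 m/s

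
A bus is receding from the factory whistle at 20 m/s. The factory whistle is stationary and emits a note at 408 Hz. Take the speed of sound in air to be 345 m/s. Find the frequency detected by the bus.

384 Hz

Only the observer moves, away from the source, so f' = f · (v − v_o)/v.
f' = 408 × (345 − 20)/345 = 408 × 325/345 ≈ 384 Hz.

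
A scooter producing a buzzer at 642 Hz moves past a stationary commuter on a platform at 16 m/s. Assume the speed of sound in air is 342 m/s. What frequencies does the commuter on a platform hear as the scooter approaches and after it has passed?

674 Hz approaching; 613 Hz receding

Approaching: f₁ = f · v/(v − v_s) = 642 × 342/326 ≈ 674 Hz.
Receding: f₂ = f · v/(v + v_s) = 642 × 342/358 ≈ 613 Hz.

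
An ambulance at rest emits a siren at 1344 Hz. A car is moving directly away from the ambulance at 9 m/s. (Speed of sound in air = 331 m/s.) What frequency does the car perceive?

Only the observer moves, away from the source, so f' = f · (v − v_o)/v.
f' = 1344 × (331 − 9)/331 = 1344 × 322/331 ≈ 1307 Hz.

1307 Hz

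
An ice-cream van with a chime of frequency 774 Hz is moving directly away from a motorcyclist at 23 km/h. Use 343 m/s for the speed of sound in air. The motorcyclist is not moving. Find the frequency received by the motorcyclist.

760 Hz

23 km/h = 6.389 m/s.
Only the source moves, away from the listener, so f' = f · v/(v + v_s).
f' = 774 × 343/(343 + 6.389) = 774 × 343/349.4 ≈ 760 Hz.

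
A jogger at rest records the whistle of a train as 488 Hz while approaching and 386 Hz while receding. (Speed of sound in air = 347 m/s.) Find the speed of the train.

f₁/f₂ = (v + v_s)/(v − v_s), so v_s = v · (f₁ − f₂)/(f₁ + f₂).
v_s = 347 × (488 − 386)/(488 + 386) = 347 × 102/874 ≈ 40 m/s.

40 m/s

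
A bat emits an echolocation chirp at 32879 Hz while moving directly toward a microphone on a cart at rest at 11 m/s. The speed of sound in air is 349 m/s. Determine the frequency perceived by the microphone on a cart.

33949 Hz

Moving source, stationary observer: f' = f · v/(v − v_s) since the source is approaching.
f' = 32879 × 349/(349 − 11) = 32879 × 349/338 ≈ 33949 Hz.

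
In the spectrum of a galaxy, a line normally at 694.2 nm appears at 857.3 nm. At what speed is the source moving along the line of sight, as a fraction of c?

λ'/λ₀ = 1.2349 > 1 (redshift), so the source is receding.
λ'/λ₀ = √((1 + β)/(1 − β)) for a receding source ⇒ β = (r² − 1)/(r² + 1) with r = λ'/λ₀.
β = (1.5251 − 1)/(1.5251 + 1) ≈ 0.208.

0.208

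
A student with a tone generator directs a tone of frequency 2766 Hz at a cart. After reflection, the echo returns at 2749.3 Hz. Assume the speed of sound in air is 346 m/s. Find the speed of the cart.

Double Doppler shift off a moving reflector: f₂ = f₀ · (v + u)/(v − u) (u > 0 toward emitter).
Rearranging, u = v · (f₂ − f₀)/(f₂ + f₀) = 346 × -16.7/5515.3 ≈ -1.05 m/s.
So the cart is moving at 1.05 m/s away from the emitter.

1.05 m/s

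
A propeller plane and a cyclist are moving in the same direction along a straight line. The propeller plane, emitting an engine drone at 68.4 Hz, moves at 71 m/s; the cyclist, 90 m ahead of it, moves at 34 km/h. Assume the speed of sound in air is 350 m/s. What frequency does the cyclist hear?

34 km/h = 9.444 m/s.
The cyclist is ahead, so the propeller plane is moving toward it while the cyclist is moving away from the propeller plane.
General Doppler shift: f' = f · (v − v_o)/(v − v_s).
f' = 68.4 × (350 − 9.444)/(350 − 71) = 68.4 × 340.56/279 ≈ 83 Hz.

83 Hz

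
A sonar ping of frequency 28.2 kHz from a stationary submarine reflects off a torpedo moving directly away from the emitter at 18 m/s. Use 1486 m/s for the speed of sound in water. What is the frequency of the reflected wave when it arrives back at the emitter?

The torpedo first receives the wave as a moving observer: f₁ = f₀ · (v − u)/v = 28.2 × (1486 − 18)/1486 ≈ 27.9 kHz.
On reflection it acts as a source moving away from the stationary detector: f₂ = f₁ · v/(v + u) = 27.9 × 1486/1504 ≈ 27.5 kHz.
Equivalently f₂ = f₀ · (v − u)/(v + u).

27.5 kHz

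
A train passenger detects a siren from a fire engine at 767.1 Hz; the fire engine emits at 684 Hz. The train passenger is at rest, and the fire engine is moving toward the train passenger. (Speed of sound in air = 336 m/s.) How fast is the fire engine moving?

36 m/s

f' = f · v/(v − v_s) ⇒ v_s = v · |1 − f/f'|.
v_s = 336 × |1 − 684/767.1| = 336 × 0.1083 ≈ 36 m/s.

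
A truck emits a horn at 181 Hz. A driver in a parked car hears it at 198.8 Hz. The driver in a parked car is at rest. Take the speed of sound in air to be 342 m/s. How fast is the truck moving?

f' > f, so the truck is approaching.
f' = f · v/(v − v_s) ⇒ v_s = v · |1 − f/f'|.
v_s = 342 × |1 − 181/198.8| = 342 × 0.08954 ≈ 31 m/s.

31 m/s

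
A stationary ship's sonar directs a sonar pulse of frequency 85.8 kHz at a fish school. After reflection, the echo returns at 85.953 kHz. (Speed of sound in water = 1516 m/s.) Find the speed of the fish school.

1.35 m/s

Double Doppler shift off a moving reflector: f₂ = f₀ · (v + u)/(v − u) (u > 0 toward emitter).
Rearranging, u = v · (f₂ − f₀)/(f₂ + f₀) = 1516 × 0.153/171.753 ≈ 1.35 m/s.
So the fish school is moving at 1.35 m/s toward the emitter.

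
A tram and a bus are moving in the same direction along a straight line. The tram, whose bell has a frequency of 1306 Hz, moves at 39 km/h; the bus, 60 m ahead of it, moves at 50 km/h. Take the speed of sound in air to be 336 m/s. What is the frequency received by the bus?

39 km/h = 10.83 m/s; 50 km/h = 13.89 m/s.
The bus is ahead, so the tram is moving toward it while the bus is moving away from the tram.
General Doppler shift: f' = f · (v − v_o)/(v − v_s).
f' = 1306 × (336 − 13.89)/(336 − 10.83) = 1306 × 322.11/325.17 ≈ 1294 Hz.

1294 Hz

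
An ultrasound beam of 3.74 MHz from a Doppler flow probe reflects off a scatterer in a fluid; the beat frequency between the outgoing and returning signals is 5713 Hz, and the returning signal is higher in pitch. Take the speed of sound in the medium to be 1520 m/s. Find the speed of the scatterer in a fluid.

Double Doppler shift off a moving reflector: f₂ = f₀ · (v + u)/(v − u) (u > 0 toward emitter).
Returning signal is higher, so f₂ = f₀ + Δf = 3740000 + 5713 = 3745713 Hz.
Rearranging, u = v · (f₂ − f₀)/(f₂ + f₀) = 1520 × 5713/7485713 ≈ 1.16 m/s.
So the scatterer in a fluid is moving at 1.16 m/s toward the emitter.

1.16 m/s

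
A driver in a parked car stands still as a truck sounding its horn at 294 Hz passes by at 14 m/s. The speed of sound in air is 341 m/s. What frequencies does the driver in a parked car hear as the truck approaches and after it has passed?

307 Hz approaching; 282 Hz receding

Approaching: f₁ = f · v/(v − v_s) = 294 × 341/327 ≈ 307 Hz.
Receding: f₂ = f · v/(v + v_s) = 294 × 341/355 ≈ 282 Hz.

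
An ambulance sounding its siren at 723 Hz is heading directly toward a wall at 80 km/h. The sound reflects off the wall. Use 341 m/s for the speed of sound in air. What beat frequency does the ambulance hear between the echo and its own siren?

101 Hz

80 km/h = 22.22 m/s.
The wall receives the sound from a moving source: f₁ = f₀ · v/(v − v_e) = 723 × 341/318.78 ≈ 773.4 Hz.
On the return leg the ambulance is a moving observer: f₂ = f₁ · (v + v_e)/v = 773.4 × 363.22/341 ≈ 823.8 Hz.
Beat against the emitted tone: |f₂ − f₀| = 2v_e·f₀/(v − v_e) = 2 × 22.22 × 723/318.78 ≈ 101 Hz.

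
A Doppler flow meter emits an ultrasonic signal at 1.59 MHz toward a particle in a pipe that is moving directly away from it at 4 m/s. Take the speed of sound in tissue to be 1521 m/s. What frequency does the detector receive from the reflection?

The particle in a pipe first receives the wave as a moving observer: f₁ = f₀ · (v − u)/v = 1.59 × (1521 − 4)/1521 ≈ 1.5858 MHz.
On reflection it acts as a source moving away from the stationary detector: f₂ = f₁ · v/(v + u) = 1.5858 × 1521/1525 ≈ 1.5817 MHz.

1.5817 MHz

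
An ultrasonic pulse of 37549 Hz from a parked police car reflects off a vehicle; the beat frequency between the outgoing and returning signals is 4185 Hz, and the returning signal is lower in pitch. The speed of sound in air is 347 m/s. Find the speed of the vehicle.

Double Doppler shift off a moving reflector: f₂ = f₀ · (v + u)/(v − u) (u > 0 toward emitter).
Returning signal is lower, so f₂ = f₀ − Δf = 37549 − 4185 = 33364 Hz.
Rearranging, u = v · (f₂ − f₀)/(f₂ + f₀) = 347 × -4185/70913 ≈ -20.5 m/s.
So the vehicle is moving at 20.5 m/s away from the emitter.

20.5 m/s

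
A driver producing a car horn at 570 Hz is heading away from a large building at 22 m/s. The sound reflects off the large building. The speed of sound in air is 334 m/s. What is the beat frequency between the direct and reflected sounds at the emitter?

The large building receives the sound from a moving source: f₁ = f₀ · v/(v + v_e) = 570 × 334/356 ≈ 534.8 Hz.
On the return leg the driver is a moving observer: f₂ = f₁ · (v − v_e)/v = 534.8 × 312/334 ≈ 499.6 Hz.
Beat against the emitted tone: |f₂ − f₀| = 2v_e·f₀/(v + v_e) = 2 × 22 × 570/356 ≈ 70 Hz.

70 Hz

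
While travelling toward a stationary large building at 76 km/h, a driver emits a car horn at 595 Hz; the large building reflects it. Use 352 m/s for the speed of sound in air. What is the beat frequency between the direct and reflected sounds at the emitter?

76 km/h = 21.11 m/s.
The large building receives the sound from a moving source: f₁ = f₀ · v/(v − v_e) = 595 × 352/330.89 ≈ 633.0 Hz.
On the return leg the driver is a moving observer: f₂ = f₁ · (v + v_e)/v = 633.0 × 373.11/352 ≈ 670.9 Hz.
Equivalently f₂ = f₀ · (v + v_e)/(v − v_e).
Beat against the emitted tone: |f₂ − f₀| = 2v_e·f₀/(v − v_e) = 2 × 21.11 × 595/330.89 ≈ 76 Hz.

76 Hz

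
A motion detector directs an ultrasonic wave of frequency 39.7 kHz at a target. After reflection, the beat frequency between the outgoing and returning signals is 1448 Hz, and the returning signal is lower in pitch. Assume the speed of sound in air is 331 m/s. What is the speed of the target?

Double Doppler shift off a moving reflector: f₂ = f₀ · (v + u)/(v − u) (u > 0 toward emitter).
Returning signal is lower, so f₂ = f₀ − Δf = 39700 − 1448 = 38252 Hz.
Rearranging, u = v · (f₂ − f₀)/(f₂ + f₀) = 331 × -1448/77952 ≈ -6.1 m/s.
So the target is moving at 6.1 m/s away from the emitter.

6.1 m/s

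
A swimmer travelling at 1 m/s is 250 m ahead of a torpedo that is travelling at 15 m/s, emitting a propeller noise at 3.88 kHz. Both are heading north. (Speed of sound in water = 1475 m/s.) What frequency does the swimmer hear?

The swimmer is ahead, so the torpedo is moving toward it while the swimmer is moving away from the torpedo.
General Doppler shift: f' = f · (v − v_o)/(v − v_s).
f' = 3.88 × (1475 − 1)/(1475 − 15) = 3.88 × 1474/1460 ≈ 3.92 kHz.

3.92 kHz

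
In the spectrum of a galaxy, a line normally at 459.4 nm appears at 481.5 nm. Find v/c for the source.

0.047

λ'/λ₀ = 1.0481 > 1 (redshift), so the source is receding.
λ'/λ₀ = √((1 + β)/(1 − β)) for a receding source ⇒ β = (r² − 1)/(r² + 1) with r = λ'/λ₀.
β = (1.0985 − 1)/(1.0985 + 1) ≈ 0.047.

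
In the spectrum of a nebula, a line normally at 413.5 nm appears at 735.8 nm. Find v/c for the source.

λ'/λ₀ = 1.7794 > 1 (redshift), so the source is receding.
λ'/λ₀ = √((1 + β)/(1 − β)) for a receding source ⇒ β = (r² − 1)/(r² + 1) with r = λ'/λ₀.
β = (3.1664 − 1)/(3.1664 + 1) ≈ 0.520.

0.520c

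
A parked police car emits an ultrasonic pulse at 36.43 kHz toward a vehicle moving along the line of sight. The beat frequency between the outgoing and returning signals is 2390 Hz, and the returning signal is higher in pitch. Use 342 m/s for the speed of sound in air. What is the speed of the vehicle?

Double Doppler shift off a moving reflector: f₂ = f₀ · (v + u)/(v − u) (u > 0 toward emitter).
Returning signal is higher, so f₂ = f₀ + Δf = 36430 + 2390 = 38820 Hz.
Rearranging, u = v · (f₂ − f₀)/(f₂ + f₀) = 342 × 2390/75250 ≈ 10.9 m/s.
So the vehicle is moving at 10.9 m/s toward the emitter.

10.9 m/s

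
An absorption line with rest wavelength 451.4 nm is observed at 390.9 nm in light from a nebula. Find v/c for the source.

λ'/λ₀ = 0.8660 < 1 (blueshift), so the source is approaching.
λ'/λ₀ = √((1 − β)/(1 + β)) for an approaching source ⇒ β = (1 − r²)/(1 + r²) with r = λ'/λ₀.
β = (1 − 0.7499)/(1 + 0.7499) ≈ 0.143.

0.143c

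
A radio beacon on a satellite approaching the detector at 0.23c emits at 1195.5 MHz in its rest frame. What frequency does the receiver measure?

Relativistic Doppler for frequency: f' = f₀ · √((1 + β)/(1 − β)).
f' = 1195.5 × √(1.2300/0.7700) = 1195.5 × 1.26388 ≈ 1511.0 MHz.

1511.0 MHz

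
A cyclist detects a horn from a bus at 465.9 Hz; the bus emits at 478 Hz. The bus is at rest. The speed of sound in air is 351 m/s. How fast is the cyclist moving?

f' < f, so the cyclist is receding.
f' = f · (v − v_o)/v ⇒ v_o = v · |f'/f − 1|.
v_o = 351 × |465.9/478 − 1| = 351 × 0.02531 ≈ 8.9 m/s.

8.9 m/s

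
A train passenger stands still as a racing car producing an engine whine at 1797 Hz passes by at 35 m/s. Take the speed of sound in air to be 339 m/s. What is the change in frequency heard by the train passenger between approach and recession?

375 Hz

Approaching: f₁ = f · v/(v − v_s) = 1797 × 339/304 ≈ 2004 Hz.
Receding: f₂ = f · v/(v + v_s) = 1797 × 339/374 ≈ 1629 Hz.
Drop: f₁ − f₂ = 2f·v·v_s/(v² − v_s²) = 2 × 1797 × 339 × 35/(339² − 35²) ≈ 375 Hz.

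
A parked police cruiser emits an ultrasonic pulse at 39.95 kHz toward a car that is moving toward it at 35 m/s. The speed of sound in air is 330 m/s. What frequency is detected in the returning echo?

The car first receives the wave as a moving observer: f₁ = f₀ · (v + u)/v = 39.95 × (330 + 35)/330 ≈ 44.2 kHz.
The reflection then acts as a moving source: f₂ = f₁ · v/(v − u) ≈ 49.4 kHz.
Equivalently f₂ = f₀ · (v + u)/(v − u).

49.4 kHz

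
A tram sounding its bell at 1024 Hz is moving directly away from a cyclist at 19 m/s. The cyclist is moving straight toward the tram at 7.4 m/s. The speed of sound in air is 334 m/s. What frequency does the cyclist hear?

990 Hz

With source receding and observer approaching, f' = f · (v + v_o)/(v + v_s).
f' = 1024 × (334 + 7.4)/(334 + 19) = 1024 × 341.4/353 ≈ 990 Hz.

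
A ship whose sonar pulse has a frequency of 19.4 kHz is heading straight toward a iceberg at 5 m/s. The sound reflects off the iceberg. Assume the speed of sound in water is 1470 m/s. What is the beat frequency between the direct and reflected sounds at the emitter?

The iceberg receives the sound from a moving source: f₁ = f₀ · v/(v − v_e) = 19.4 × 1470/1465 ≈ 19.4662 kHz.
On the return leg the ship is a moving observer: f₂ = f₁ · (v + v_e)/v = 19.4662 × 1475/1470 ≈ 19.5324 kHz.
Equivalently f₂ = f₀ · (v + v_e)/(v − v_e).
Beat against the emitted tone (with f₀ = 19400 Hz): |f₂ − f₀| = 2v_e·f₀/(v − v_e) = 2 × 5 × 19400/1465 ≈ 132 Hz.

132 Hz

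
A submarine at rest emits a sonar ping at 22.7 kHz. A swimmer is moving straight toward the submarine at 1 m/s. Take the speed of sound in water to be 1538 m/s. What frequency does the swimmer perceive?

Only the observer moves, toward the source, so f' = f · (v + v_o)/v.
f' = 22.7 × (1538 + 1)/1538 = 22.7 × 1539/1538 ≈ 22.7 kHz.

22.7 kHz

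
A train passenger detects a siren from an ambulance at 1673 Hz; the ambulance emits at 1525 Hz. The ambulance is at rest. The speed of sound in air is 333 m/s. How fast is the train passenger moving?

f' > f, so the train passenger is approaching.
f' = f · (v + v_o)/v ⇒ v_o = v · |f'/f − 1|.
v_o = 333 × |1673/1525 − 1| = 333 × 0.09705 ≈ 32 m/s.

32 m/s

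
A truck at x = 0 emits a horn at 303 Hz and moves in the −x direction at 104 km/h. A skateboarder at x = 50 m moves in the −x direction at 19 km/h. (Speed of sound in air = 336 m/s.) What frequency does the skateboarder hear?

104 km/h = 28.89 m/s; 19 km/h = 5.278 m/s.
The observer lies on the +x side, so the source is heading away from the observer and the observer is heading toward the source.
General Doppler shift: f' = f · (v + v_o)/(v + v_s).
f' = 303 × (336 + 5.278)/(336 + 28.89) = 303 × 341.28/364.89 ≈ 283 Hz.

283 Hz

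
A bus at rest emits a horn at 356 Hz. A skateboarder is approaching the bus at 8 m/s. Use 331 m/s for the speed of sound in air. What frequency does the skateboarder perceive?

365 Hz

Moving observer, stationary source: f' = f · (v + v_o)/v.
f' = 356 × (331 + 8)/331 = 356 × 339/331 ≈ 365 Hz.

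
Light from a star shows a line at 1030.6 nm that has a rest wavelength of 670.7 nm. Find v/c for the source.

0.405c

λ'/λ₀ = 1.5366 > 1 (redshift), so the source is receding.
λ'/λ₀ = √((1 + β)/(1 − β)) for a receding source ⇒ β = (r² − 1)/(r² + 1) with r = λ'/λ₀.
β = (2.3612 − 1)/(2.3612 + 1) ≈ 0.405.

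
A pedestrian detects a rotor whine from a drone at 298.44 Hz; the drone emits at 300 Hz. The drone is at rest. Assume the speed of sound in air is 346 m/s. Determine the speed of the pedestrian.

1.80 m/s

f' < f, so the pedestrian is receding.
f' = f · (v − v_o)/v ⇒ v_o = v · |f'/f − 1|.
v_o = 346 × |298.44/300 − 1| = 346 × 0.0052 ≈ 1.80 m/s.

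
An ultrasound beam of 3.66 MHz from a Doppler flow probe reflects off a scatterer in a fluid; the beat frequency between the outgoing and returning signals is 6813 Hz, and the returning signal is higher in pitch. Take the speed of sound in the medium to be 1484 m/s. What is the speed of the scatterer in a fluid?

1.38 m/s

Double Doppler shift off a moving reflector: f₂ = f₀ · (v + u)/(v − u) (u > 0 toward emitter).
Returning signal is higher, so f₂ = f₀ + Δf = 3660000 + 6813 = 3666813 Hz.
Rearranging, u = v · (f₂ − f₀)/(f₂ + f₀) = 1484 × 6813/7326813 ≈ 1.38 m/s.
So the scatterer in a fluid is moving at 1.38 m/s toward the emitter.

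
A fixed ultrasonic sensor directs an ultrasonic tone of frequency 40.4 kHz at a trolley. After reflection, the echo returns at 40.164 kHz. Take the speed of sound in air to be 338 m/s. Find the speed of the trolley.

Double Doppler shift off a moving reflector: f₂ = f₀ · (v + u)/(v − u) (u > 0 toward emitter).
Rearranging, u = v · (f₂ − f₀)/(f₂ + f₀) = 338 × -0.236/80.564 ≈ -0.99 m/s.
So the trolley is moving at 0.99 m/s away from the emitter.

0.99 m/s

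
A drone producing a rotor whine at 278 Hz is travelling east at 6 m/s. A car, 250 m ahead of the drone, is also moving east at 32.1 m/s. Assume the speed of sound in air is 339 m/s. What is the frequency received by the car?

The car is ahead, so the drone is moving toward it while the car is moving away from the drone.
With source approaching and observer receding, f' = f · (v − v_o)/(v − v_s).
f' = 278 × (339 − 32.1)/(339 − 6) = 278 × 306.9/333 ≈ 256 Hz.

256 Hz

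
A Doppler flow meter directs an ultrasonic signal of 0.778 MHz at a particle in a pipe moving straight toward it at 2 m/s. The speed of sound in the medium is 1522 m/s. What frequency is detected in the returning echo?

The particle in a pipe first receives the wave as a moving observer: f₁ = f₀ · (v + u)/v = 0.778 × (1522 + 2)/1522 ≈ 0.7790 MHz.
The reflection then acts as a moving source: f₂ = f₁ · v/(v − u) ≈ 0.7800 MHz.

0.7800 MHz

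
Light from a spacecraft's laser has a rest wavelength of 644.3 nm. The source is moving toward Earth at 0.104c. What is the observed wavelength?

Relativistic Doppler for wavelength: λ' = λ₀ · √((1 − β)/(1 + β)).
λ' = 644.3 × √(0.8960/1.1040) = 644.3 × 0.90089 ≈ 580.4 nm.

580.4 nm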